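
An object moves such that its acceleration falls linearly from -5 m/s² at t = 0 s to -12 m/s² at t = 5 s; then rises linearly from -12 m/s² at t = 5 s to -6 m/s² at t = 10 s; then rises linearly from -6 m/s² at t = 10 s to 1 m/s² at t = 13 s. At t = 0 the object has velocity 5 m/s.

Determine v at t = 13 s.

Δv equals the area under the a-t graph; then v = v₀ + Δv.
0–5 s: ½(-5 + -12)(5) = -42.5 m/s
5–10 s: ½(-12 + -6)(5) = -45 m/s
10–13 s: ½(-6 + 1)(3) = -7.5 m/s
Δv = -95 m/s, so v(13) = 5 + (-95) = -90 m/s.

-90 m/s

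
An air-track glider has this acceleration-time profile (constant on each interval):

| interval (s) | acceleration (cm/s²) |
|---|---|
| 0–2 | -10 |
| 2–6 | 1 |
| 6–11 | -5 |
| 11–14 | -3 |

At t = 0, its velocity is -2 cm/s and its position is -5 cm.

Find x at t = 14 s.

-404 cm

On each constant-a segment, Δv = aΔt and Δx = v₀Δt + ½aΔt²; chain segment to segment.
0–2 s: v starts -2 cm/s; Δx = -2·2 + ½·-10·2² = -24 cm; v ends -22 cm/s.
2–6 s: v starts -22 cm/s; Δx = -22·4 + ½·1·4² = -80 cm; v ends -18 cm/s.
6–11 s: v starts -18 cm/s; Δx = -18·5 + ½·-5·5² = -152.5 cm; v ends -43 cm/s.
11–14 s: v starts -43 cm/s; Δx = -43·3 + ½·-3·3² = -142.5 cm; v ends -52 cm/s.
x(14) = -5 + Σ Δx = -404 cm.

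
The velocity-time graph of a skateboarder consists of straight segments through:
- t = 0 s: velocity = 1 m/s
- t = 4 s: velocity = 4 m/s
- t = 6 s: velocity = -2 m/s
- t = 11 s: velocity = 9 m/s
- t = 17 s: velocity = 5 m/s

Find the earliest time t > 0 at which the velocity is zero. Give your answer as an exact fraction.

t = 16/3 s

v changes sign on 4–6 s (from 4 to -2); the graph is linear there, so v = 0 at t = 4 + (-4)·(6 − 4)/(-2 − 4) = 16/3 s.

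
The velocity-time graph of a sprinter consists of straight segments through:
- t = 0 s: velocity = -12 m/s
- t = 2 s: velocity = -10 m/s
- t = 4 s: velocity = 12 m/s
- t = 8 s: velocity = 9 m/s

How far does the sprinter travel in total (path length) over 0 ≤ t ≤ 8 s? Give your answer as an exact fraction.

826/11 m

Distance (not displacement) is the total path length: add the absolute areas under v-t.
0–2 s: |½(-12 + -10)(2)| = 22 m
2–4 s: v = 0 at t = 32/11 s; triangle areas 50/11 + 72/11 = 122/11 m
4–8 s: |½(12 + 9)(4)| = 42 m
Total distance = 826/11 m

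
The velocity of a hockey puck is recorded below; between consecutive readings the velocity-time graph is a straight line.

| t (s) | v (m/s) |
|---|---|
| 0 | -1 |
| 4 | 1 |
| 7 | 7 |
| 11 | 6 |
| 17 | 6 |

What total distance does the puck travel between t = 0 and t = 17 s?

Total distance travelled is ∫|v| dt — sum the magnitudes of each area piece.
0–4 s: v = 0 at t = 2 s; triangle areas 1 + 1 = 2 m
4–7 s: |½(1 + 7)(3)| = 12 m
7–11 s: |½(7 + 6)(4)| = 26 m
11–17 s: |6| × 6 = 36 m
Total distance = 76 m

76 m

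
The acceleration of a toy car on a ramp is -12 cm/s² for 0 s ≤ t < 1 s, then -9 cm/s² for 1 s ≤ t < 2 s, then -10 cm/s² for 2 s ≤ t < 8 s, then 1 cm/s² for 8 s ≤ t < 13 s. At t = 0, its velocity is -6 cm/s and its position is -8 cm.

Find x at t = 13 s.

On each constant-a segment, Δv = aΔt and Δx = v₀Δt + ½aΔt²; chain segment to segment.
0–1 s: v starts -6 cm/s; Δx = -6·1 + ½·-12·1² = -12 cm; v ends -18 cm/s.
1–2 s: v starts -18 cm/s; Δx = -18·1 + ½·-9·1² = -22.5 cm; v ends -27 cm/s.
2–8 s: v starts -27 cm/s; Δx = -27·6 + ½·-10·6² = -342 cm; v ends -87 cm/s.
8–13 s: v starts -87 cm/s; Δx = -87·5 + ½·1·5² = -422.5 cm; v ends -82 cm/s.
x(13) = -8 + Σ Δx = -807 cm.

-807 cm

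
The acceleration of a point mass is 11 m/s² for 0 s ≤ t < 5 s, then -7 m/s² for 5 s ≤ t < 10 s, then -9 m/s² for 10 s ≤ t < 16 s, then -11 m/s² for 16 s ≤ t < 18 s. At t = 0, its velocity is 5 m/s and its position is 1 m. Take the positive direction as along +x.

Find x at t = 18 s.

On each constant-a segment, Δv = aΔt and Δx = v₀Δt + ½aΔt²; chain segment to segment.
0–5 s: v starts 5 m/s; Δx = 5·5 + ½·11·5² = 162.5 m; v ends 60 m/s.
5–10 s: v starts 60 m/s; Δx = 60·5 + ½·-7·5² = 212.5 m; v ends 25 m/s.
10–16 s: v starts 25 m/s; Δx = 25·6 + ½·-9·6² = -12 m; v ends -29 m/s.
16–18 s: v starts -29 m/s; Δx = -29·2 + ½·-11·2² = -80 m; v ends -51 m/s.
x(18) = 1 + Σ Δx = 284 m.

284 m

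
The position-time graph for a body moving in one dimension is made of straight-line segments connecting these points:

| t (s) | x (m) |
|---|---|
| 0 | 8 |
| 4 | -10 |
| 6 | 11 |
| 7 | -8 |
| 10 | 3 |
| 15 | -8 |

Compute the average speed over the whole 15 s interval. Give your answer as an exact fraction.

16/3 m/s

Average speed = (total path length)/(elapsed time); on a piecewise-linear x-t graph the path length is Σ|Δx|.
0–4 s: |Δx| = |-10 − 8| = 18 m
4–6 s: |Δx| = |11 − -10| = 21 m
6–7 s: |Δx| = |-8 − 11| = 19 m
7–10 s: |Δx| = |3 − -8| = 11 m
10–15 s: |Δx| = |-8 − 3| = 11 m
Total path = 80 m; average speed = 80/15 = 16/3 m/s.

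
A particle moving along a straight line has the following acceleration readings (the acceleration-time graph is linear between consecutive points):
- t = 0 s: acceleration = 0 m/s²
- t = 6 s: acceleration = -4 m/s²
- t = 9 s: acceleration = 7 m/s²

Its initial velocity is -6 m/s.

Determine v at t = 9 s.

-13.5 m/s

Δv equals the area under the a-t graph; then v = v₀ + Δv.
0–6 s: ½(0 + -4)(6) = -12 m/s
6–9 s: ½(-4 + 7)(3) = 4.5 m/s
Δv = -7.5 m/s, so v(9) = -6 + (-7.5) = -13.5 m/s.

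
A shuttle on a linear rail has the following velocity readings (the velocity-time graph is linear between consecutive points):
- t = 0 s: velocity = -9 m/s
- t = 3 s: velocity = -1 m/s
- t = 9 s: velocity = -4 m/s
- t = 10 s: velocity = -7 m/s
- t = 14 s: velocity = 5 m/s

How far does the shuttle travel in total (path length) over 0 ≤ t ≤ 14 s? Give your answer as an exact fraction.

287/6 m

Distance (not displacement) is the total path length: add the absolute areas under v-t.
0–3 s: |½(-9 + -1)(3)| = 15 m
3–9 s: |½(-1 + -4)(6)| = 15 m
9–10 s: |½(-4 + -7)(1)| = 5.5 m
10–14 s: v = 0 at t = 37/3 s; triangle areas 49/6 + 25/6 = 37/3 m
Total distance = 287/6 m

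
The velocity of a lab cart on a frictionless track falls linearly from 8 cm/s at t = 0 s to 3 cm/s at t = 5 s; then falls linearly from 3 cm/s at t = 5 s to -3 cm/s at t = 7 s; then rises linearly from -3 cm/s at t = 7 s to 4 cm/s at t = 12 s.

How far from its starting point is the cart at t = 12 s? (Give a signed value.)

30 cm

Net displacement equals the area under the velocity-time graph (areas below the axis count negative).
0–5 s: ½(8 + 3)(5) = 27.5 cm
5–7 s: ½(3 + -3)(2) = 0 cm
7–12 s: ½(-3 + 4)(5) = 2.5 cm
Net displacement = 30 cm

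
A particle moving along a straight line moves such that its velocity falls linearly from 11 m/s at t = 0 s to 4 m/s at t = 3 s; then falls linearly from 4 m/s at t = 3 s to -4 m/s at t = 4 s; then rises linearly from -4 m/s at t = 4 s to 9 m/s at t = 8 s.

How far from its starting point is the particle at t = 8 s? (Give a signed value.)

32.5 m

Displacement is the signed area under the v-t curve.
0–3 s: ½(11 + 4)(3) = 22.5 m
3–4 s: ½(4 + -4)(1) = 0 m
4–8 s: ½(-4 + 9)(4) = 10 m
Net displacement = 32.5 m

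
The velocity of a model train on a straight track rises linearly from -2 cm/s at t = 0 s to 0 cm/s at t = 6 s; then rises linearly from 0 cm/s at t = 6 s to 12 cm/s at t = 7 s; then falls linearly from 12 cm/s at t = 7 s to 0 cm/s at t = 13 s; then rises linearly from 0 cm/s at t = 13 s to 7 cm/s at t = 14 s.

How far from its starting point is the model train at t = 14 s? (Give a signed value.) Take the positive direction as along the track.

Net displacement equals the area under the velocity-time graph (areas below the axis count negative).
0–6 s: ½(-2 + 0)(6) = -6 cm
6–7 s: ½(0 + 12)(1) = 6 cm
7–13 s: ½(12 + 0)(6) = 36 cm
13–14 s: ½(0 + 7)(1) = 3.5 cm
Net displacement = 39.5 cm

39.5 cm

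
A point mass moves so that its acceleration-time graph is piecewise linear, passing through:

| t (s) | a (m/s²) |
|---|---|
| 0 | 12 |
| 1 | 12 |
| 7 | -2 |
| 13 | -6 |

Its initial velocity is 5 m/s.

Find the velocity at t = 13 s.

23 m/s

Δv equals the area under the a-t graph; then v = v₀ + Δv.
0–1 s: 12 × 1 = 12 m/s
1–7 s: ½(12 + -2)(6) = 30 m/s
7–13 s: ½(-2 + -6)(6) = -24 m/s
Δv = 18 m/s, so v(13) = 5 + (18) = 23 m/s.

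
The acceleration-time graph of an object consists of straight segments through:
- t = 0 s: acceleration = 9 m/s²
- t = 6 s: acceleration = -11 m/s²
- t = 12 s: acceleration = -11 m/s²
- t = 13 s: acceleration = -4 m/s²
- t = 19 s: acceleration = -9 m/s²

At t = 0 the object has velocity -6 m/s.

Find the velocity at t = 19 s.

-124.5 m/s

Δv equals the area under the a-t graph; then v = v₀ + Δv.
0–6 s: ½(9 + -11)(6) = -6 m/s
6–12 s: -11 × 6 = -66 m/s
12–13 s: ½(-11 + -4)(1) = -7.5 m/s
13–19 s: ½(-4 + -9)(6) = -39 m/s
Δv = -118.5 m/s, so v(19) = -6 + (-118.5) = -124.5 m/s.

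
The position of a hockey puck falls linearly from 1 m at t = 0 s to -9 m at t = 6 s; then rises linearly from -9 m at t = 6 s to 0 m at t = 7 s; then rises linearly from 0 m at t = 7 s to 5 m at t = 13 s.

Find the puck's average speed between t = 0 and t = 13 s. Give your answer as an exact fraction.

Average speed = (total path length)/(elapsed time); on a piecewise-linear x-t graph the path length is Σ|Δx|.
0–6 s: |Δx| = |-9 − 1| = 10 m
6–7 s: |Δx| = |0 − -9| = 9 m
7–13 s: |Δx| = |5 − 0| = 5 m
Total path = 24 m; average speed = 24/13 = 24/13 m/s.

24/13 m/s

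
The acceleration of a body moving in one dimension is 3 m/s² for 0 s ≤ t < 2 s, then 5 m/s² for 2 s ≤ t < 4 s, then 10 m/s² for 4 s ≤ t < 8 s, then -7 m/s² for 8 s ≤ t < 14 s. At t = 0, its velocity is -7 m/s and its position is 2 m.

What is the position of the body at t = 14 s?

286 m

On each constant-a segment, Δv = aΔt and Δx = v₀Δt + ½aΔt²; chain segment to segment.
0–2 s: v starts -7 m/s; Δx = -7·2 + ½·3·2² = -8 m; v ends -1 m/s.
2–4 s: v starts -1 m/s; Δx = -1·2 + ½·5·2² = 8 m; v ends 9 m/s.
4–8 s: v starts 9 m/s; Δx = 9·4 + ½·10·4² = 116 m; v ends 49 m/s.
8–14 s: v starts 49 m/s; Δx = 49·6 + ½·-7·6² = 168 m; v ends 7 m/s.
x(14) = 2 + Σ Δx = 286 m.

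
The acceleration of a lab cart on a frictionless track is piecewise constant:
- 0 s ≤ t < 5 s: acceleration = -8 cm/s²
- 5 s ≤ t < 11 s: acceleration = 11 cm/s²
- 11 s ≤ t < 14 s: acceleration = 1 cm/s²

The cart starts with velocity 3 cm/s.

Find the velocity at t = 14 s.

32 cm/s

Δv equals the area under the a-t graph; then v = v₀ + Δv.
0–5 s: -8 × 5 = -40 cm/s
5–11 s: 11 × 6 = 66 cm/s
11–14 s: 1 × 3 = 3 cm/s
Δv = 29 cm/s, so v(14) = 3 + (29) = 32 cm/s.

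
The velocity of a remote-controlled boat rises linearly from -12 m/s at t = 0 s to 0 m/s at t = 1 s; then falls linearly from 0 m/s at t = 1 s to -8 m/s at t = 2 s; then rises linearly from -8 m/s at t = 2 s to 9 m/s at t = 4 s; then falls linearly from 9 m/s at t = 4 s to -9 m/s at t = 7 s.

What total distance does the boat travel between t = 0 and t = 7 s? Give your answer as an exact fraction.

Distance (not displacement) is the total path length: add the absolute areas under v-t.
0–1 s: |½(-12 + 0)(1)| = 6 m
1–2 s: |½(0 + -8)(1)| = 4 m
2–4 s: v = 0 at t = 50/17 s; triangle areas 64/17 + 81/17 = 145/17 m
4–7 s: v = 0 at t = 5.5 s; triangle areas 6.75 + 6.75 = 13.5 m
Total distance = 1089/34 m

1089/34 m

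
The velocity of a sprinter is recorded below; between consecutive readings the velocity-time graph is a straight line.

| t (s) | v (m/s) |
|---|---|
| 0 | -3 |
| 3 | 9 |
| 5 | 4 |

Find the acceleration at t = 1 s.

4 m/s²

Acceleration is the slope of the v-t graph on 0–3 s: (9 − -3)/(3 − 0) = 4 m/s².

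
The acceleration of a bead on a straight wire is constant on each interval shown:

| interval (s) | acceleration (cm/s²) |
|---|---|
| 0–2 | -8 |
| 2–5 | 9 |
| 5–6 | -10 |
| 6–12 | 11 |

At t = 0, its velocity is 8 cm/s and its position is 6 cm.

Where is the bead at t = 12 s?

On each constant-a segment, Δv = aΔt and Δx = v₀Δt + ½aΔt²; chain segment to segment.
0–2 s: v starts 8 cm/s; Δx = 8·2 + ½·-8·2² = 0 cm; v ends -8 cm/s.
2–5 s: v starts -8 cm/s; Δx = -8·3 + ½·9·3² = 16.5 cm; v ends 19 cm/s.
5–6 s: v starts 19 cm/s; Δx = 19·1 + ½·-10·1² = 14 cm; v ends 9 cm/s.
6–12 s: v starts 9 cm/s; Δx = 9·6 + ½·11·6² = 252 cm; v ends 75 cm/s.
x(12) = 6 + Σ Δx = 288.5 cm.

288.5 cm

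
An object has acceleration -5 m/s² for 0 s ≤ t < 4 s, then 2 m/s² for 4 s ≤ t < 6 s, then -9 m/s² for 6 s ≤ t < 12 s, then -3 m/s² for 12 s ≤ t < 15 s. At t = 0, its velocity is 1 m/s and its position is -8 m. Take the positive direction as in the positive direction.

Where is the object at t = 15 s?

On each constant-a segment, Δv = aΔt and Δx = v₀Δt + ½aΔt²; chain segment to segment.
0–4 s: v starts 1 m/s; Δx = 1·4 + ½·-5·4² = -36 m; v ends -19 m/s.
4–6 s: v starts -19 m/s; Δx = -19·2 + ½·2·2² = -34 m; v ends -15 m/s.
6–12 s: v starts -15 m/s; Δx = -15·6 + ½·-9·6² = -252 m; v ends -69 m/s.
12–15 s: v starts -69 m/s; Δx = -69·3 + ½·-3·3² = -220.5 m; v ends -78 m/s.
x(15) = -8 + Σ Δx = -550.5 m.

-550.5 m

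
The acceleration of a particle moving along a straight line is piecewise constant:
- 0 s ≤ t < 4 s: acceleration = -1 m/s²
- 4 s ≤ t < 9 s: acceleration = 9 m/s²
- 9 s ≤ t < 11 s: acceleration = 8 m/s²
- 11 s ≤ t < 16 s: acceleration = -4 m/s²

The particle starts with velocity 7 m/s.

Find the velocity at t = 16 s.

Δv equals the area under the a-t graph; then v = v₀ + Δv.
0–4 s: -1 × 4 = -4 m/s
4–9 s: 9 × 5 = 45 m/s
9–11 s: 8 × 2 = 16 m/s
11–16 s: -4 × 5 = -20 m/s
Δv = 37 m/s, so v(16) = 7 + (37) = 44 m/s.

44 m/s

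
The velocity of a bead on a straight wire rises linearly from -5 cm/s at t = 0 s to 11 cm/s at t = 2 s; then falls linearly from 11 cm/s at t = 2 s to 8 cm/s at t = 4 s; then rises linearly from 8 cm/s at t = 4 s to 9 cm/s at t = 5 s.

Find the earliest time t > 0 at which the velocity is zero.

v changes sign on 0–2 s (from -5 to 11); the graph is linear there, so v = 0 at t = 0 + (5)·(2 − 0)/(11 − -5) = 0.625 s.

t = 0.625 s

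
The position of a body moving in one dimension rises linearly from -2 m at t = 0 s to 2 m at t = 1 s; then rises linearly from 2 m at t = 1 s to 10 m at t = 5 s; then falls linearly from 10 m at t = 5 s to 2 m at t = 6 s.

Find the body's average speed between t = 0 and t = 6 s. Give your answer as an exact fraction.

10/3 m/s

Average speed = (total path length)/(elapsed time); on a piecewise-linear x-t graph the path length is Σ|Δx|.
0–1 s: |Δx| = |2 − -2| = 4 m
1–5 s: |Δx| = |10 − 2| = 8 m
5–6 s: |Δx| = |2 − 10| = 8 m
Total path = 20 m; average speed = 20/6 = 10/3 m/s.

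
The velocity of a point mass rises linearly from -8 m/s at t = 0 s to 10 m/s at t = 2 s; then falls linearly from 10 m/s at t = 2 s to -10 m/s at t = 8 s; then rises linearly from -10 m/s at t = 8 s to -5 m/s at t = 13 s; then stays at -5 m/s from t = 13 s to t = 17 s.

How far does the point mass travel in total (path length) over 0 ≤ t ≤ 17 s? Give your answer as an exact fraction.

Total distance travelled is ∫|v| dt — sum the magnitudes of each area piece.
0–2 s: v = 0 at t = 8/9 s; triangle areas 32/9 + 50/9 = 82/9 m
2–8 s: v = 0 at t = 5 s; triangle areas 15 + 15 = 30 m
8–13 s: |½(-10 + -5)(5)| = 37.5 m
13–17 s: |-5| × 4 = 20 m
Total distance = 1739/18 m

1739/18 m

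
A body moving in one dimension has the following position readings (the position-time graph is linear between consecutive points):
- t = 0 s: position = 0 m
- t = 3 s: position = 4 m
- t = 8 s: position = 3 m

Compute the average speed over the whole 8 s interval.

Average speed = (total path length)/(elapsed time); on a piecewise-linear x-t graph the path length is Σ|Δx|.
0–3 s: |Δx| = |4 − 0| = 4 m
3–8 s: |Δx| = |3 − 4| = 1 m
Total path = 5 m; average speed = 5/8 = 0.625 m/s.

0.625 m/s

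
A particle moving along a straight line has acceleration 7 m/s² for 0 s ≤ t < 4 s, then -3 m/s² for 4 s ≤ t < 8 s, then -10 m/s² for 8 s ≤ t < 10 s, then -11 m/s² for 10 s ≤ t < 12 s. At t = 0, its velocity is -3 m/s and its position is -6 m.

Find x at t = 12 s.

On each constant-a segment, Δv = aΔt and Δx = v₀Δt + ½aΔt²; chain segment to segment.
0–4 s: v starts -3 m/s; Δx = -3·4 + ½·7·4² = 44 m; v ends 25 m/s.
4–8 s: v starts 25 m/s; Δx = 25·4 + ½·-3·4² = 76 m; v ends 13 m/s.
8–10 s: v starts 13 m/s; Δx = 13·2 + ½·-10·2² = 6 m; v ends -7 m/s.
10–12 s: v starts -7 m/s; Δx = -7·2 + ½·-11·2² = -36 m; v ends -29 m/s.
x(12) = -6 + Σ Δx = 84 m.

84 m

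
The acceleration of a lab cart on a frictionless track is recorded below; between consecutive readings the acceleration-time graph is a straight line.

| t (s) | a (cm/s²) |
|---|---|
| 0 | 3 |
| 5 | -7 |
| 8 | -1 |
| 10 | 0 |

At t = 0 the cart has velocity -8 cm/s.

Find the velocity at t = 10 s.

Δv equals the area under the a-t graph; then v = v₀ + Δv.
0–5 s: ½(3 + -7)(5) = -10 cm/s
5–8 s: ½(-7 + -1)(3) = -12 cm/s
8–10 s: ½(-1 + 0)(2) = -1 cm/s
Δv = -23 cm/s, so v(10) = -8 + (-23) = -31 cm/s.

-31 cm/s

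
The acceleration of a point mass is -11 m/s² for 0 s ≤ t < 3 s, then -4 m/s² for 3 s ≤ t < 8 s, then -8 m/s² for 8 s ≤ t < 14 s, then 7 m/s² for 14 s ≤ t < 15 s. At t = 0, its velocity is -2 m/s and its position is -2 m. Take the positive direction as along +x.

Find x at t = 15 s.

-856 m

On each constant-a segment, Δv = aΔt and Δx = v₀Δt + ½aΔt²; chain segment to segment.
0–3 s: v starts -2 m/s; Δx = -2·3 + ½·-11·3² = -55.5 m; v ends -35 m/s.
3–8 s: v starts -35 m/s; Δx = -35·5 + ½·-4·5² = -225 m; v ends -55 m/s.
8–14 s: v starts -55 m/s; Δx = -55·6 + ½·-8·6² = -474 m; v ends -103 m/s.
14–15 s: v starts -103 m/s; Δx = -103·1 + ½·7·1² = -99.5 m; v ends -96 m/s.
x(15) = -2 + Σ Δx = -856 m.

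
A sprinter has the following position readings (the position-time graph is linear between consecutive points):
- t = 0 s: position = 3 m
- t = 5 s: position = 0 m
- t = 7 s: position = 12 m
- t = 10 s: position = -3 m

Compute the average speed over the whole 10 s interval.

Average speed = (total path length)/(elapsed time); on a piecewise-linear x-t graph the path length is Σ|Δx|.
0–5 s: |Δx| = |0 − 3| = 3 m
5–7 s: |Δx| = |12 − 0| = 12 m
7–10 s: |Δx| = |-3 − 12| = 15 m
Total path = 30 m; average speed = 30/10 = 3 m/s.

3 m/s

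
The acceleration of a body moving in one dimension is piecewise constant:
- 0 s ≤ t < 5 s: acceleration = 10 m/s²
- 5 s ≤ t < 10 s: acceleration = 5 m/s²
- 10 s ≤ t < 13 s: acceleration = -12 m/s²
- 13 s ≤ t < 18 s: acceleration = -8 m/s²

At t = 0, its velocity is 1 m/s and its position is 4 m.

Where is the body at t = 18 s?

On each constant-a segment, Δv = aΔt and Δx = v₀Δt + ½aΔt²; chain segment to segment.
0–5 s: v starts 1 m/s; Δx = 1·5 + ½·10·5² = 130 m; v ends 51 m/s.
5–10 s: v starts 51 m/s; Δx = 51·5 + ½·5·5² = 317.5 m; v ends 76 m/s.
10–13 s: v starts 76 m/s; Δx = 76·3 + ½·-12·3² = 174 m; v ends 40 m/s.
13–18 s: v starts 40 m/s; Δx = 40·5 + ½·-8·5² = 100 m; v ends 0 m/s.
x(18) = 4 + Σ Δx = 725.5 m.

725.5 m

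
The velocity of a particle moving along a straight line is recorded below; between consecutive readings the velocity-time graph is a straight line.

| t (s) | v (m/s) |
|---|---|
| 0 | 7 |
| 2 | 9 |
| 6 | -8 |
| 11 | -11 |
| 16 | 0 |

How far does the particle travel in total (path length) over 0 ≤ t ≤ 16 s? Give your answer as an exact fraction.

Total distance travelled is ∫|v| dt — sum the magnitudes of each area piece.
0–2 s: |½(7 + 9)(2)| = 16 m
2–6 s: v = 0 at t = 70/17 s; triangle areas 162/17 + 128/17 = 290/17 m
6–11 s: |½(-8 + -11)(5)| = 47.5 m
11–16 s: |½(-11 + 0)(5)| = 27.5 m
Total distance = 1837/17 m

1837/17 m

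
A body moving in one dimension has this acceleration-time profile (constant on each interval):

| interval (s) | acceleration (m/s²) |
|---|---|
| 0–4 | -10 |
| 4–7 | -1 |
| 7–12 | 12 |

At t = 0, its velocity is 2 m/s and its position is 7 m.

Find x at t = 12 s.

-238.5 m

On each constant-a segment, Δv = aΔt and Δx = v₀Δt + ½aΔt²; chain segment to segment.
0–4 s: v starts 2 m/s; Δx = 2·4 + ½·-10·4² = -72 m; v ends -38 m/s.
4–7 s: v starts -38 m/s; Δx = -38·3 + ½·-1·3² = -118.5 m; v ends -41 m/s.
7–12 s: v starts -41 m/s; Δx = -41·5 + ½·12·5² = -55 m; v ends 19 m/s.
x(12) = 7 + Σ Δx = -238.5 m.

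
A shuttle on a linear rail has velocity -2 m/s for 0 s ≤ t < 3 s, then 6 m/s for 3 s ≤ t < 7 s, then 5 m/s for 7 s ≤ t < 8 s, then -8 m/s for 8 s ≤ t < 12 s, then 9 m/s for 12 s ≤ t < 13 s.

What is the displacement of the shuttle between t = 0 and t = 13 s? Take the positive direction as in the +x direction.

Displacement is the signed area under the v-t curve.
0–3 s: -2 × 3 = -6 m
3–7 s: 6 × 4 = 24 m
7–8 s: 5 × 1 = 5 m
8–12 s: -8 × 4 = -32 m
12–13 s: 9 × 1 = 9 m
Net displacement = 0 m

0 m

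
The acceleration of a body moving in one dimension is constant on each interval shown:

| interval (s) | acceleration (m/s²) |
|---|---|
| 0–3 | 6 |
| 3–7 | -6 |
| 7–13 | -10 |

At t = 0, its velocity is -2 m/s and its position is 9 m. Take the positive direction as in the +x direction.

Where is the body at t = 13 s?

On each constant-a segment, Δv = aΔt and Δx = v₀Δt + ½aΔt²; chain segment to segment.
0–3 s: v starts -2 m/s; Δx = -2·3 + ½·6·3² = 21 m; v ends 16 m/s.
3–7 s: v starts 16 m/s; Δx = 16·4 + ½·-6·4² = 16 m; v ends -8 m/s.
7–13 s: v starts -8 m/s; Δx = -8·6 + ½·-10·6² = -228 m; v ends -68 m/s.
x(13) = 9 + Σ Δx = -182 m.

-182 m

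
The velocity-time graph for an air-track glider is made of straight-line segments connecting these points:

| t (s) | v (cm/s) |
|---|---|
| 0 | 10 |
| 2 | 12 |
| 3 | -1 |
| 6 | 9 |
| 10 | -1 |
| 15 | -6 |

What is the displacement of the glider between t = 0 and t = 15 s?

38 cm

Net displacement equals the area under the velocity-time graph (areas below the axis count negative).
0–2 s: ½(10 + 12)(2) = 22 cm
2–3 s: ½(12 + -1)(1) = 5.5 cm
3–6 s: ½(-1 + 9)(3) = 12 cm
6–10 s: ½(9 + -1)(4) = 16 cm
10–15 s: ½(-1 + -6)(5) = -17.5 cm
Net displacement = 38 cm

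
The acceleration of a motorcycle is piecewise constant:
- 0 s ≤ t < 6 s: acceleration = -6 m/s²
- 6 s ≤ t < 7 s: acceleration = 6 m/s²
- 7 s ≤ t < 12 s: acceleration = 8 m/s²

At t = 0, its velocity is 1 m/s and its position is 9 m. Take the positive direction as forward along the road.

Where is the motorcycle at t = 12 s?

On each constant-a segment, Δv = aΔt and Δx = v₀Δt + ½aΔt²; chain segment to segment.
0–6 s: v starts 1 m/s; Δx = 1·6 + ½·-6·6² = -102 m; v ends -35 m/s.
6–7 s: v starts -35 m/s; Δx = -35·1 + ½·6·1² = -32 m; v ends -29 m/s.
7–12 s: v starts -29 m/s; Δx = -29·5 + ½·8·5² = -45 m; v ends 11 m/s.
x(12) = 9 + Σ Δx = -170 m.

-170 m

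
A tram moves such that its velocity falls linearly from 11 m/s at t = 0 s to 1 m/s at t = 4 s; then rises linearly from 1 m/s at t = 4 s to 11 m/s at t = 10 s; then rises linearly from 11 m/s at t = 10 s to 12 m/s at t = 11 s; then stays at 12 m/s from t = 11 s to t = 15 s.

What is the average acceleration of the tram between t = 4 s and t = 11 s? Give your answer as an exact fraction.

Average acceleration = Δv/Δt = (12 − 1)/(11 − 4) = 11/7 m/s².

11/7 m/s²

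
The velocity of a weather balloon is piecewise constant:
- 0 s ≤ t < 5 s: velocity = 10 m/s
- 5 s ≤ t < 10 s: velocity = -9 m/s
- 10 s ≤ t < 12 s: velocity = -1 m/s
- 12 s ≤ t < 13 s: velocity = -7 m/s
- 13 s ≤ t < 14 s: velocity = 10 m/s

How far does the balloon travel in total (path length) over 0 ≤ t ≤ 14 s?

Total distance travelled is ∫|v| dt — sum the magnitudes of each area piece.
0–5 s: |10| × 5 = 50 m
5–10 s: |-9| × 5 = 45 m
10–12 s: |-1| × 2 = 2 m
12–13 s: |-7| × 1 = 7 m
13–14 s: |10| × 1 = 10 m
Total distance = 114 m

114 m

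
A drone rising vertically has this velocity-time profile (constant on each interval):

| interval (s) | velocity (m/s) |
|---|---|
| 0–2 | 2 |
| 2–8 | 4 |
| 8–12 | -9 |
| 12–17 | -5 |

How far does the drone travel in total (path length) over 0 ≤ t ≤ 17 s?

89 m

Distance (not displacement) is the total path length: add the absolute areas under v-t.
0–2 s: |2| × 2 = 4 m
2–8 s: |4| × 6 = 24 m
8–12 s: |-9| × 4 = 36 m
12–17 s: |-5| × 5 = 25 m
Total distance = 89 m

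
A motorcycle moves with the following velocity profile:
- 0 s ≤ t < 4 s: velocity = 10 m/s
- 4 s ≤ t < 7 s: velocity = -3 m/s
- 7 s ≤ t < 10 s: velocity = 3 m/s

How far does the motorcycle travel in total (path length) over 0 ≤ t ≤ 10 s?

Distance (not displacement) is the total path length: add the absolute areas under v-t.
0–4 s: |10| × 4 = 40 m
4–7 s: |-3| × 3 = 9 m
7–10 s: |3| × 3 = 9 m
Total distance = 58 m

58 m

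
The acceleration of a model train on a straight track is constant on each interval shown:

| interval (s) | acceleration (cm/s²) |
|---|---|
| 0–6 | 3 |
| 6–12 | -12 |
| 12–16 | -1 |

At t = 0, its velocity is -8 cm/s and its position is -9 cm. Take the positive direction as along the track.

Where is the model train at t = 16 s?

-415 cm

On each constant-a segment, Δv = aΔt and Δx = v₀Δt + ½aΔt²; chain segment to segment.
0–6 s: v starts -8 cm/s; Δx = -8·6 + ½·3·6² = 6 cm; v ends 10 cm/s.
6–12 s: v starts 10 cm/s; Δx = 10·6 + ½·-12·6² = -156 cm; v ends -62 cm/s.
12–16 s: v starts -62 cm/s; Δx = -62·4 + ½·-1·4² = -256 cm; v ends -66 cm/s.
x(16) = -9 + Σ Δx = -415 cm.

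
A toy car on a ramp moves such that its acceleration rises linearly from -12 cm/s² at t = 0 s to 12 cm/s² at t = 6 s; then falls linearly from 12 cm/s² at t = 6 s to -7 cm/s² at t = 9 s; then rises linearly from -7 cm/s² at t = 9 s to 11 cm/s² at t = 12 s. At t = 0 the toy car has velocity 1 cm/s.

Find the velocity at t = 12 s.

14.5 cm/s

Δv equals the area under the a-t graph; then v = v₀ + Δv.
0–6 s: ½(-12 + 12)(6) = 0 cm/s
6–9 s: ½(12 + -7)(3) = 7.5 cm/s
9–12 s: ½(-7 + 11)(3) = 6 cm/s
Δv = 13.5 cm/s, so v(12) = 1 + (13.5) = 14.5 cm/s.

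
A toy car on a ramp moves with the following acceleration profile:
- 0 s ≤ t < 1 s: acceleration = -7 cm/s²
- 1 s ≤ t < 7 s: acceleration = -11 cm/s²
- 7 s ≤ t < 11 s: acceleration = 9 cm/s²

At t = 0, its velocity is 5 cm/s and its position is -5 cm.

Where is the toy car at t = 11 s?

-413.5 cm

On each constant-a segment, Δv = aΔt and Δx = v₀Δt + ½aΔt²; chain segment to segment.
0–1 s: v starts 5 cm/s; Δx = 5·1 + ½·-7·1² = 1.5 cm; v ends -2 cm/s.
1–7 s: v starts -2 cm/s; Δx = -2·6 + ½·-11·6² = -210 cm; v ends -68 cm/s.
7–11 s: v starts -68 cm/s; Δx = -68·4 + ½·9·4² = -200 cm; v ends -32 cm/s.
x(11) = -5 + Σ Δx = -413.5 cm.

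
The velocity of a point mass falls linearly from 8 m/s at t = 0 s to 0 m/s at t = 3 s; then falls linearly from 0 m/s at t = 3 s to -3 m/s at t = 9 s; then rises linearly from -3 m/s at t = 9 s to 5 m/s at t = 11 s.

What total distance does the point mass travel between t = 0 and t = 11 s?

Total distance travelled is ∫|v| dt — sum the magnitudes of each area piece.
0–3 s: |½(8 + 0)(3)| = 12 m
3–9 s: |½(0 + -3)(6)| = 9 m
9–11 s: v = 0 at t = 9.75 s; triangle areas 1.125 + 3.125 = 4.25 m
Total distance = 25.25 m

25.25 m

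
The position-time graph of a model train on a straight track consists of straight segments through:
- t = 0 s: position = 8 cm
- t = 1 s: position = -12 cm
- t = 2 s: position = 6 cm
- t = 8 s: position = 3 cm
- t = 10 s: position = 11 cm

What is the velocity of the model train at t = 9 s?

4 cm/s

Velocity is the slope of the x-t graph on 8–10 s: (11 − 3)/(10 − 8) = 4 cm/s.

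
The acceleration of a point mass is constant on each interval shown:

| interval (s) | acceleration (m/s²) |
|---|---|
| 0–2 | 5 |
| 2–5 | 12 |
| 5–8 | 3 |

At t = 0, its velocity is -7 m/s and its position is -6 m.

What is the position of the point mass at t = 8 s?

183.5 m

On each constant-a segment, Δv = aΔt and Δx = v₀Δt + ½aΔt²; chain segment to segment.
0–2 s: v starts -7 m/s; Δx = -7·2 + ½·5·2² = -4 m; v ends 3 m/s.
2–5 s: v starts 3 m/s; Δx = 3·3 + ½·12·3² = 63 m; v ends 39 m/s.
5–8 s: v starts 39 m/s; Δx = 39·3 + ½·3·3² = 130.5 m; v ends 48 m/s.
x(8) = -6 + Σ Δx = 183.5 m.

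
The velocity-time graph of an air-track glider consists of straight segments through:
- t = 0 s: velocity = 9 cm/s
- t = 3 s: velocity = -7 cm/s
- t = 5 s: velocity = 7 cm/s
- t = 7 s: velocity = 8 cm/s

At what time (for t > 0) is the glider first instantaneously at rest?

t = 1.6875 s

v changes sign on 0–3 s (from 9 to -7); the graph is linear there, so v = 0 at t = 0 + (-9)·(3 − 0)/(-7 − 9) = 1.6875 s.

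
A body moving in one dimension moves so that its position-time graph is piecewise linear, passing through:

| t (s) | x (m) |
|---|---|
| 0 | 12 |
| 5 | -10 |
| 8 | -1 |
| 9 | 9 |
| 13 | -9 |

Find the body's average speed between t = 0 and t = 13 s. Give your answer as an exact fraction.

59/13 m/s

Average speed = (total path length)/(elapsed time); on a piecewise-linear x-t graph the path length is Σ|Δx|.
0–5 s: |Δx| = |-10 − 12| = 22 m
5–8 s: |Δx| = |-1 − -10| = 9 m
8–9 s: |Δx| = |9 − -1| = 10 m
9–13 s: |Δx| = |-9 − 9| = 18 m
Total path = 59 m; average speed = 59/13 = 59/13 m/s.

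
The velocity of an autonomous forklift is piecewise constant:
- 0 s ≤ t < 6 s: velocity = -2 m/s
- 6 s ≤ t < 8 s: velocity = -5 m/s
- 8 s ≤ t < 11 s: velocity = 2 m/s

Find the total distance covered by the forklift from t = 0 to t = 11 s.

28 m

Total distance travelled is ∫|v| dt — sum the magnitudes of each area piece.
0–6 s: |-2| × 6 = 12 m
6–8 s: |-5| × 2 = 10 m
8–11 s: |2| × 3 = 6 m
Total distance = 28 m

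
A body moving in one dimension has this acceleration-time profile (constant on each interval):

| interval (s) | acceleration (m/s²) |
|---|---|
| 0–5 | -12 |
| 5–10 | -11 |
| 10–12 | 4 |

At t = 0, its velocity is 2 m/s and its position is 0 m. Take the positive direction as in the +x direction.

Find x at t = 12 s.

-785.5 m

On each constant-a segment, Δv = aΔt and Δx = v₀Δt + ½aΔt²; chain segment to segment.
0–5 s: v starts 2 m/s; Δx = 2·5 + ½·-12·5² = -140 m; v ends -58 m/s.
5–10 s: v starts -58 m/s; Δx = -58·5 + ½·-11·5² = -427.5 m; v ends -113 m/s.
10–12 s: v starts -113 m/s; Δx = -113·2 + ½·4·2² = -218 m; v ends -105 m/s.
x(12) = 0 + Σ Δx = -785.5 m.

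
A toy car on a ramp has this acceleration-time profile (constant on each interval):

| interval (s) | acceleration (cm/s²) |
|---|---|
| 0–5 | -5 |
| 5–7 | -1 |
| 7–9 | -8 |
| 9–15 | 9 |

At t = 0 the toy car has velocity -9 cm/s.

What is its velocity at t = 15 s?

2 cm/s

Δv equals the area under the a-t graph; then v = v₀ + Δv.
0–5 s: -5 × 5 = -25 cm/s
5–7 s: -1 × 2 = -2 cm/s
7–9 s: -8 × 2 = -16 cm/s
9–15 s: 9 × 6 = 54 cm/s
Δv = 11 cm/s, so v(15) = -9 + (11) = 2 cm/s.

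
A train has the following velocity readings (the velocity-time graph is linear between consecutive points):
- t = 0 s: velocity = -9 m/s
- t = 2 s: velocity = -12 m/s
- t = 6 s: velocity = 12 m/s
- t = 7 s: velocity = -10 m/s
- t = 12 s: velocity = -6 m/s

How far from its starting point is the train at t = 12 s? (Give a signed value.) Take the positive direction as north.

Net displacement equals the area under the velocity-time graph (areas below the axis count negative).
0–2 s: ½(-9 + -12)(2) = -21 m
2–6 s: ½(-12 + 12)(4) = 0 m
6–7 s: ½(12 + -10)(1) = 1 m
7–12 s: ½(-10 + -6)(5) = -40 m
Net displacement = -60 m

-60 m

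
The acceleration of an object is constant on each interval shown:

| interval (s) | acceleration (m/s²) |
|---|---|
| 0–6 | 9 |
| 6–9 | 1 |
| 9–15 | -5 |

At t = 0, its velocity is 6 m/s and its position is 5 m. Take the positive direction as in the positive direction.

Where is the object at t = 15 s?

On each constant-a segment, Δv = aΔt and Δx = v₀Δt + ½aΔt²; chain segment to segment.
0–6 s: v starts 6 m/s; Δx = 6·6 + ½·9·6² = 198 m; v ends 60 m/s.
6–9 s: v starts 60 m/s; Δx = 60·3 + ½·1·3² = 184.5 m; v ends 63 m/s.
9–15 s: v starts 63 m/s; Δx = 63·6 + ½·-5·6² = 288 m; v ends 33 m/s.
x(15) = 5 + Σ Δx = 675.5 m.

675.5 m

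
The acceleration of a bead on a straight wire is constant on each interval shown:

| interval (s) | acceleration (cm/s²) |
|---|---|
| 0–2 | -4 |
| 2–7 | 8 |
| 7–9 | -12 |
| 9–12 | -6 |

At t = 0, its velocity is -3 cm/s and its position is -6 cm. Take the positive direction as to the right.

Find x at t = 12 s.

47 cm

On each constant-a segment, Δv = aΔt and Δx = v₀Δt + ½aΔt²; chain segment to segment.
0–2 s: v starts -3 cm/s; Δx = -3·2 + ½·-4·2² = -14 cm; v ends -11 cm/s.
2–7 s: v starts -11 cm/s; Δx = -11·5 + ½·8·5² = 45 cm; v ends 29 cm/s.
7–9 s: v starts 29 cm/s; Δx = 29·2 + ½·-12·2² = 34 cm; v ends 5 cm/s.
9–12 s: v starts 5 cm/s; Δx = 5·3 + ½·-6·3² = -12 cm; v ends -13 cm/s.
x(12) = -6 + Σ Δx = 47 cm.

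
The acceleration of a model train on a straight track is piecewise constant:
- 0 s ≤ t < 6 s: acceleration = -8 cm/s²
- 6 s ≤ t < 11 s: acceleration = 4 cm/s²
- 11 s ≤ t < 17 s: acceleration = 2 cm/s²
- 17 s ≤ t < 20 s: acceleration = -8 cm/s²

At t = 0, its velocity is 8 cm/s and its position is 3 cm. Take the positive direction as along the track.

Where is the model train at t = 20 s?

-387 cm

On each constant-a segment, Δv = aΔt and Δx = v₀Δt + ½aΔt²; chain segment to segment.
0–6 s: v starts 8 cm/s; Δx = 8·6 + ½·-8·6² = -96 cm; v ends -40 cm/s.
6–11 s: v starts -40 cm/s; Δx = -40·5 + ½·4·5² = -150 cm; v ends -20 cm/s.
11–17 s: v starts -20 cm/s; Δx = -20·6 + ½·2·6² = -84 cm; v ends -8 cm/s.
17–20 s: v starts -8 cm/s; Δx = -8·3 + ½·-8·3² = -60 cm; v ends -32 cm/s.
x(20) = 3 + Σ Δx = -387 cm.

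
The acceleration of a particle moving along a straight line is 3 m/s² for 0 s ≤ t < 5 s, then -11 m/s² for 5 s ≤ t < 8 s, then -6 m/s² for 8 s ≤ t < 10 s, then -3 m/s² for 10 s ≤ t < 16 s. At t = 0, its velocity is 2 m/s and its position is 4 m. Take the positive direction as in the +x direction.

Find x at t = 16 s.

On each constant-a segment, Δv = aΔt and Δx = v₀Δt + ½aΔt²; chain segment to segment.
0–5 s: v starts 2 m/s; Δx = 2·5 + ½·3·5² = 47.5 m; v ends 17 m/s.
5–8 s: v starts 17 m/s; Δx = 17·3 + ½·-11·3² = 1.5 m; v ends -16 m/s.
8–10 s: v starts -16 m/s; Δx = -16·2 + ½·-6·2² = -44 m; v ends -28 m/s.
10–16 s: v starts -28 m/s; Δx = -28·6 + ½·-3·6² = -222 m; v ends -46 m/s.
x(16) = 4 + Σ Δx = -213 m.

-213 m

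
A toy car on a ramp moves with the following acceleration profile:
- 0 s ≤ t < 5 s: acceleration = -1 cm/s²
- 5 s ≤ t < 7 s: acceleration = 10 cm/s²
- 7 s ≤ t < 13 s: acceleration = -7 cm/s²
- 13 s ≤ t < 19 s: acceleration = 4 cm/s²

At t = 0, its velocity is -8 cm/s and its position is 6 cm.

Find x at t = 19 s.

-274.5 cm

On each constant-a segment, Δv = aΔt and Δx = v₀Δt + ½aΔt²; chain segment to segment.
0–5 s: v starts -8 cm/s; Δx = -8·5 + ½·-1·5² = -52.5 cm; v ends -13 cm/s.
5–7 s: v starts -13 cm/s; Δx = -13·2 + ½·10·2² = -6 cm; v ends 7 cm/s.
7–13 s: v starts 7 cm/s; Δx = 7·6 + ½·-7·6² = -84 cm; v ends -35 cm/s.
13–19 s: v starts -35 cm/s; Δx = -35·6 + ½·4·6² = -138 cm; v ends -11 cm/s.
x(19) = 6 + Σ Δx = -274.5 cm.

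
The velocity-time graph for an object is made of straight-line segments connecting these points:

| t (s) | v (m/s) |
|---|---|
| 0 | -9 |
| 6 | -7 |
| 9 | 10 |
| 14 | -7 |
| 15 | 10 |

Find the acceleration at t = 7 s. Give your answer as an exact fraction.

Acceleration is the slope of the v-t graph on 6–9 s: (10 − -7)/(9 − 6) = 17/3 m/s².

17/3 m/s²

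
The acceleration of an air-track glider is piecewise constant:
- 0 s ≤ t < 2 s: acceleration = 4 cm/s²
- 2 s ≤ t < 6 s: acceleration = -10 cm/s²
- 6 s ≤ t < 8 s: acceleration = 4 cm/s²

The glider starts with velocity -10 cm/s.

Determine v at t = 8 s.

Δv equals the area under the a-t graph; then v = v₀ + Δv.
0–2 s: 4 × 2 = 8 cm/s
2–6 s: -10 × 4 = -40 cm/s
6–8 s: 4 × 2 = 8 cm/s
Δv = -24 cm/s, so v(8) = -10 + (-24) = -34 cm/s.

-34 cm/s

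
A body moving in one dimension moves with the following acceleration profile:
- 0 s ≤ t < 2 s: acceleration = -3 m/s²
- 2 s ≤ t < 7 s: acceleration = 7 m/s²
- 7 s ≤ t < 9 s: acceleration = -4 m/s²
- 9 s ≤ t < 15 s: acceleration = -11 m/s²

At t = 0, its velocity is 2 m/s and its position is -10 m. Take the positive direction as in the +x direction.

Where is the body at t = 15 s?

49.5 m

On each constant-a segment, Δv = aΔt and Δx = v₀Δt + ½aΔt²; chain segment to segment.
0–2 s: v starts 2 m/s; Δx = 2·2 + ½·-3·2² = -2 m; v ends -4 m/s.
2–7 s: v starts -4 m/s; Δx = -4·5 + ½·7·5² = 67.5 m; v ends 31 m/s.
7–9 s: v starts 31 m/s; Δx = 31·2 + ½·-4·2² = 54 m; v ends 23 m/s.
9–15 s: v starts 23 m/s; Δx = 23·6 + ½·-11·6² = -60 m; v ends -43 m/s.
x(15) = -10 + Σ Δx = 49.5 m.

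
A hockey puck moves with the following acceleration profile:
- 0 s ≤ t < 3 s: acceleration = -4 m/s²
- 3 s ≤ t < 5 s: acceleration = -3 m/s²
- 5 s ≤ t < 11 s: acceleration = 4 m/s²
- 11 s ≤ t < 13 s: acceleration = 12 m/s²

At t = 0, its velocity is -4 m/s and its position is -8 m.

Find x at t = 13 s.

-108 m

On each constant-a segment, Δv = aΔt and Δx = v₀Δt + ½aΔt²; chain segment to segment.
0–3 s: v starts -4 m/s; Δx = -4·3 + ½·-4·3² = -30 m; v ends -16 m/s.
3–5 s: v starts -16 m/s; Δx = -16·2 + ½·-3·2² = -38 m; v ends -22 m/s.
5–11 s: v starts -22 m/s; Δx = -22·6 + ½·4·6² = -60 m; v ends 2 m/s.
11–13 s: v starts 2 m/s; Δx = 2·2 + ½·12·2² = 28 m; v ends 26 m/s.
x(13) = -8 + Σ Δx = -108 m.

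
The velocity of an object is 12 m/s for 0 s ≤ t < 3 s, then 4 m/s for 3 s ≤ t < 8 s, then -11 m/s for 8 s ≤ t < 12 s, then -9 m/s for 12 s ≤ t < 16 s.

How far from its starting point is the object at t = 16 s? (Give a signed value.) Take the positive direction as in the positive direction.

-24 m

Net displacement equals the area under the velocity-time graph (areas below the axis count negative).
0–3 s: 12 × 3 = 36 m
3–8 s: 4 × 5 = 20 m
8–12 s: -11 × 4 = -44 m
12–16 s: -9 × 4 = -36 m
Net displacement = -24 m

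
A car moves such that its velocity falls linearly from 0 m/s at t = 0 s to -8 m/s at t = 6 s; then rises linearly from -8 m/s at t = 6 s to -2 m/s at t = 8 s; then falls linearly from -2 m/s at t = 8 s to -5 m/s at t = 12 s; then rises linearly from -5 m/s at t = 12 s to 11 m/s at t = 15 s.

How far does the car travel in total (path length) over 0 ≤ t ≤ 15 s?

61.6875 m

Total distance travelled is ∫|v| dt — sum the magnitudes of each area piece.
0–6 s: |½(0 + -8)(6)| = 24 m
6–8 s: |½(-8 + -2)(2)| = 10 m
8–12 s: |½(-2 + -5)(4)| = 14 m
12–15 s: v = 0 at t = 12.9375 s; triangle areas 2.34375 + 11.34375 = 13.6875 m
Total distance = 61.6875 m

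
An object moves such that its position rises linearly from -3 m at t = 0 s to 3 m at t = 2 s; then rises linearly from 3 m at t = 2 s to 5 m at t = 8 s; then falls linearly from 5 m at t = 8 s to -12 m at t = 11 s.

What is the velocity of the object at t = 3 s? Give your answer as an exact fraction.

1/3 m/s

Velocity is the slope of the x-t graph on 2–8 s: (5 − 3)/(8 − 2) = 1/3 m/s.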